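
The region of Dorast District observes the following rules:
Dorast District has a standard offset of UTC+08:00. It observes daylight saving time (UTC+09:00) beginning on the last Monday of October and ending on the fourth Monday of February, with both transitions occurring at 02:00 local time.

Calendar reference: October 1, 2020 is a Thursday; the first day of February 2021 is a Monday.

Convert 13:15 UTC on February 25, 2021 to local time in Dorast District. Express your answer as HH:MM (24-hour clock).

21:15

1 October 2020 is a Thursday, so Mondays fall on 5, 12, 19, 26; the last is October 26.
1 February 2021 is a Monday, so the first Monday is February 1 and the fourth is February 22.
At the standard offset (UTC+08:00), 13:15 UTC + 8h = 21:15 Dorast District standard time.
The standard-time date in Dorast District, February 25, 2021, does not fall between 26 October 2020 and 22 February 2021, so daylight saving is not in effect and Dorast District is at UTC+08:00.
13:15 UTC + 8h = 21:15 local.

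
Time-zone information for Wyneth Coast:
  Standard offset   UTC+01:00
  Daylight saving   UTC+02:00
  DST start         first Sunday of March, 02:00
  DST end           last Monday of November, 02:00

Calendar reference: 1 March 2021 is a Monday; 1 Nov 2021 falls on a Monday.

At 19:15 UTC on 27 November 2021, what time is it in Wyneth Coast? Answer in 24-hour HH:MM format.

21:15

1 March 2021 is a Monday, so the first Sunday is March 7.
1 November 2021 is a Monday, so Mondays fall on 1, 8, 15, 22, 29; the last is November 29.
At the standard offset (UTC+01:00), 19:15 UTC + 1h = 20:15 Wyneth Coast standard time.
The standard-time date in Wyneth Coast, 27 November 2021, lies within the daylight-saving period (7 March – 29 November), so Wyneth Coast is on daylight time, UTC+02:00.
19:15 UTC + 2h = 21:15 local.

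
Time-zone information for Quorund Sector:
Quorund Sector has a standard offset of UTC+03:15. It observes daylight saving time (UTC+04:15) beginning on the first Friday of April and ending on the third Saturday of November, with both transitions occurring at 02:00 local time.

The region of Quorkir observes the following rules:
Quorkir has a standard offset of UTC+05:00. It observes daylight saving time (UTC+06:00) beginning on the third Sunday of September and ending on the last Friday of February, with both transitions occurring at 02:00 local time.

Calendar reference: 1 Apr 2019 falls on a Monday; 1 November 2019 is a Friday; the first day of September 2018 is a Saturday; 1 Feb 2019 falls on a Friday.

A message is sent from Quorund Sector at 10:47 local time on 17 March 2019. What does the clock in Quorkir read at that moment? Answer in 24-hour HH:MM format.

12:32

1 April 2019 is a Monday, so the first Friday is April 5.
1 November 2019 is a Friday, so the first Saturday is November 2 and the third is November 16.
Daylight saving runs 5 April – 16 November; 17 March 2019 is outside that window, so Quorund Sector is on standard time at UTC+03:15.
10:47 Quorund Sector − 3h15m = 07:32 UTC.
1 September 2018 is a Saturday, so the first Sunday is September 2 and the third is September 16.
1 February 2019 is a Friday, so Fridays fall on 1, 8, 15, 22; the last is February 22.
At the standard offset (UTC+05:00), 07:32 UTC + 5h = 12:32 Quorkir standard time.
The standard-time date in Quorkir, 17 March 2019, does not fall between 16 September 2018 and 22 February 2019, so daylight saving is not in effect and Quorkir is at UTC+05:00.
07:32 UTC + 5h = 12:32 Quorkir.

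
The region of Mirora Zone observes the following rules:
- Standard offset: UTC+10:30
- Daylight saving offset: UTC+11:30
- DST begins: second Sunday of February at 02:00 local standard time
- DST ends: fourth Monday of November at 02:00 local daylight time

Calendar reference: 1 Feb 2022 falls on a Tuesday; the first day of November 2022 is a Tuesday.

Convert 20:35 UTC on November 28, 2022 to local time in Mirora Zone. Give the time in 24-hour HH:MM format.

1 February 2022 is a Tuesday, so the first Sunday is February 6 and the second is February 13.
1 November 2022 is a Tuesday, so the first Monday is November 7 and the fourth is November 28.
At the standard offset (UTC+10:30), 20:35 UTC + 10h30m = 07:05 Mirora Zone standard time (rolling into the next day, 29 November 2022).
The standard-time date in Mirora Zone, November 29, 2022, does not fall between 13 February and 28 November, so daylight saving is not in effect and Mirora Zone is at UTC+10:30.
20:35 UTC + 10h30m = 07:05 local (rolling into the next day, 29 November 2022).

07:05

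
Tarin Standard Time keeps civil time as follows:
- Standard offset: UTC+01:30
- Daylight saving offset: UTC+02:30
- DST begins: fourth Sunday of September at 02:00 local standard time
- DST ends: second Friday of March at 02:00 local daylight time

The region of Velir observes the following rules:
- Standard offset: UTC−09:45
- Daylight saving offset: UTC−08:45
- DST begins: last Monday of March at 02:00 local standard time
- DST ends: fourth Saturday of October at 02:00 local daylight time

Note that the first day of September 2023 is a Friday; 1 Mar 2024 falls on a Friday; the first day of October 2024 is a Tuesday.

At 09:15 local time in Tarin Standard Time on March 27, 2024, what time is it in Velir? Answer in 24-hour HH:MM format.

23:00

1 September 2023 is a Friday, so the first Sunday is September 3 and the fourth is September 24.
1 March 2024 is a Friday, so the first Friday is March 1 and the second is March 8.
March 27, 2024 is outside the daylight-saving period (24 September 2023 – 8 March 2024), so Tarin Standard Time is on standard time, UTC+01:30.
09:15 Tarin Standard Time − 1h30m = 07:45 UTC.
1 March 2024 is a Friday, so Mondays fall on 4, 11, 18, 25; the last is March 25.
1 October 2024 is a Tuesday, so the first Saturday is October 5 and the fourth is October 26.
At the standard offset (UTC−09:45), 07:45 UTC − 9h45m = 22:00 Velir standard time (rolling into the previous day, 26 March 2024).
Daylight saving runs 25 March – 26 October; the standard-time date in Velir, March 26, 2024, is inside that window, so Velir is at UTC−08:45.
07:45 UTC − 8h45m = 23:00 Velir (rolling into the previous day, 26 March 2024).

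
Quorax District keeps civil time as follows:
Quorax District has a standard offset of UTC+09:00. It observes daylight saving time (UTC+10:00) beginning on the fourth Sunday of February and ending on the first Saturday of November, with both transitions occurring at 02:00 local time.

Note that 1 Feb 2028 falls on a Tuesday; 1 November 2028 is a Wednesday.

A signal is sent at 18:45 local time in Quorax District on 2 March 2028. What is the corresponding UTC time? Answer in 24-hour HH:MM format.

1 February 2028 is a Tuesday, so the first Sunday is February 6 and the fourth is February 27.
1 November 2028 is a Wednesday, so the first Saturday is November 4.
2 March 2028 falls between 27 February and 4 November, so daylight saving is in effect and Quorax District is at UTC+10:00.
18:45 local − 10h = 08:45 UTC.

08:45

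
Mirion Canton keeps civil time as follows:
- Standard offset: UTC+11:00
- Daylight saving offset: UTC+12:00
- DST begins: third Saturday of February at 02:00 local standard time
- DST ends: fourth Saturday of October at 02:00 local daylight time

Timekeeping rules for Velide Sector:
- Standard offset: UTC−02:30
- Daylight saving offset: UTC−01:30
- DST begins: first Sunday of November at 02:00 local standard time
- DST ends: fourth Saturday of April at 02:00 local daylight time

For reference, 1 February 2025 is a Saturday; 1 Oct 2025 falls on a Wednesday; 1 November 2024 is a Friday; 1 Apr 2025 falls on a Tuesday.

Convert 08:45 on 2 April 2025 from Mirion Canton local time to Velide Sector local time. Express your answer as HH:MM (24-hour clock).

1 February 2025 is a Saturday, so the first Saturday is February 1 and the third is February 15.
1 October 2025 is a Wednesday, so the first Saturday is October 4 and the fourth is October 25.
Daylight saving runs 15 February – 25 October; 2 April 2025 is inside that window, so Mirion Canton is at UTC+12:00.
08:45 Mirion Canton − 12h = 20:45 UTC (rolling into the previous day, 1 April 2025).
1 November 2024 is a Friday, so the first Sunday is November 3.
1 April 2025 is a Tuesday, so the first Saturday is April 5 and the fourth is April 26.
At the standard offset (UTC−02:30), 20:45 UTC − 2h30m = 18:15 Velide Sector standard time.
Daylight saving runs 3 November 2024 – 26 April 2025; the standard-time date in Velide Sector, 1 April 2025, is inside that window, so Velide Sector is at UTC−01:30.
20:45 UTC − 1h30m = 19:15 Velide Sector.

19:15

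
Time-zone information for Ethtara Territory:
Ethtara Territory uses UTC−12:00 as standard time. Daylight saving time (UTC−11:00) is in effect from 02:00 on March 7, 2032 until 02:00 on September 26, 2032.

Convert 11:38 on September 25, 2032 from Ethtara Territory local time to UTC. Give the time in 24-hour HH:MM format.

22:38

September 25, 2032 falls between 7 March and 26 September, so daylight saving is in effect and Ethtara Territory is at UTC−11:00.
11:38 local + 11h = 22:38 UTC.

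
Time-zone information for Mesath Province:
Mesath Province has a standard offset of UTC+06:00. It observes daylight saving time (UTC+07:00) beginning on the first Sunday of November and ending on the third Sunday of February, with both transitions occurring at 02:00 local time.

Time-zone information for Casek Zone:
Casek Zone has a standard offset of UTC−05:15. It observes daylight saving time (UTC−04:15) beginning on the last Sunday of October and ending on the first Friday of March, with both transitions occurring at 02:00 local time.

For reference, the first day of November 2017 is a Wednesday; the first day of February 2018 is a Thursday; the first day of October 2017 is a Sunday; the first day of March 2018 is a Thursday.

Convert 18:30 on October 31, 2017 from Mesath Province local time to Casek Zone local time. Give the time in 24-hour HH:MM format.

08:15

1 November 2017 is a Wednesday, so the first Sunday is November 5.
1 February 2018 is a Thursday, so the first Sunday is February 4 and the third is February 18.
Daylight saving runs 5 November 2017 – 18 February 2018; October 31, 2017 is outside that window, so Mesath Province is on standard time at UTC+06:00.
18:30 Mesath Province − 6h = 12:30 UTC.
1 October 2017 is a Sunday, so Sundays fall on 1, 8, 15, 22, 29; the last is October 29.
1 March 2018 is a Thursday, so the first Friday is March 2.
At the standard offset (UTC−05:15), 12:30 UTC − 5h15m = 07:15 Casek Zone standard time.
The standard-time date in Casek Zone, October 31, 2017, falls between 29 October 2017 and 2 March 2018, so daylight saving is in effect and Casek Zone is at UTC−04:15.
12:30 UTC − 4h15m = 08:15 Casek Zone.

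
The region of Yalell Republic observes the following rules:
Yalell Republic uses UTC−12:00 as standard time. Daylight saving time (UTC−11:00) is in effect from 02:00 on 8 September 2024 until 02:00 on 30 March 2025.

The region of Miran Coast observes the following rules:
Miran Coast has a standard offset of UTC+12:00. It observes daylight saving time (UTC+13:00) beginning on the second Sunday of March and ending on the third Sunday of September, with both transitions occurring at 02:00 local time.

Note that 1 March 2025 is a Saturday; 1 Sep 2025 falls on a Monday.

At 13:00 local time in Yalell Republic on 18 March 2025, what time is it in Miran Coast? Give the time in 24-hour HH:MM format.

18 March 2025 lies within the daylight-saving period (8 September 2024 – 30 March 2025), so Yalell Republic is on daylight time, UTC−11:00.
13:00 Yalell Republic + 11h = 00:00 UTC (rolling into the next day, 19 March 2025).
1 March 2025 is a Saturday, so the first Sunday is March 2 and the second is March 9.
1 September 2025 is a Monday, so the first Sunday is September 7 and the third is September 21.
At the standard offset (UTC+12:00), 00:00 UTC + 12h = 12:00 Miran Coast standard time.
Daylight saving runs 9 March – 21 September; the standard-time date in Miran Coast, 19 March 2025, is inside that window, so Miran Coast is at UTC+13:00.
00:00 UTC + 13h = 13:00 Miran Coast.

13:00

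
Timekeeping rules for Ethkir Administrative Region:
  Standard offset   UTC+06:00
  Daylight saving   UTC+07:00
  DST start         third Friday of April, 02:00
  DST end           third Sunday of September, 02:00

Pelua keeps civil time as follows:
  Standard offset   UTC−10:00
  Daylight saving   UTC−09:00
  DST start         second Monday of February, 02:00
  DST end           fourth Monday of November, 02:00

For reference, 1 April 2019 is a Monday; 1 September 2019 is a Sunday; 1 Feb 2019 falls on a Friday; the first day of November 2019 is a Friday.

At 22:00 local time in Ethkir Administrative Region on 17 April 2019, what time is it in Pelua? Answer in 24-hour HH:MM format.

1 April 2019 is a Monday, so the first Friday is April 5 and the third is April 19.
1 September 2019 is a Sunday, so the first Sunday is September 1 and the third is September 15.
Daylight saving runs 19 April – 15 September; 17 April 2019 is outside that window, so Ethkir Administrative Region is on standard time at UTC+06:00.
22:00 Ethkir Administrative Region − 6h = 16:00 UTC.
1 February 2019 is a Friday, so the first Monday is February 4 and the second is February 11.
1 November 2019 is a Friday, so the first Monday is November 4 and the fourth is November 25.
At the standard offset (UTC−10:00), 16:00 UTC − 10h = 06:00 Pelua standard time.
The standard-time date in Pelua, 17 April 2019, falls between 11 February and 25 November, so daylight saving is in effect and Pelua is at UTC−09:00.
16:00 UTC − 9h = 07:00 Pelua.

07:00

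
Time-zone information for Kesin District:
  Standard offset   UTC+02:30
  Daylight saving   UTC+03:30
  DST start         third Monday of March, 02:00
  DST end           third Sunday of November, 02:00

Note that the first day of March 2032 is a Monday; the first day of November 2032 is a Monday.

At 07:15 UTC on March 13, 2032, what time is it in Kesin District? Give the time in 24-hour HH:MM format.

09:45

1 March 2032 is a Monday, so the first Monday is March 1 and the third is March 15.
1 November 2032 is a Monday, so the first Sunday is November 7 and the third is November 21.
At the standard offset (UTC+02:30), 07:15 UTC + 2h30m = 09:45 Kesin District standard time.
Daylight saving runs 15 March – 21 November; the standard-time date in Kesin District, March 13, 2032, is outside that window, so Kesin District is on standard time at UTC+02:30.
07:15 UTC + 2h30m = 09:45 local.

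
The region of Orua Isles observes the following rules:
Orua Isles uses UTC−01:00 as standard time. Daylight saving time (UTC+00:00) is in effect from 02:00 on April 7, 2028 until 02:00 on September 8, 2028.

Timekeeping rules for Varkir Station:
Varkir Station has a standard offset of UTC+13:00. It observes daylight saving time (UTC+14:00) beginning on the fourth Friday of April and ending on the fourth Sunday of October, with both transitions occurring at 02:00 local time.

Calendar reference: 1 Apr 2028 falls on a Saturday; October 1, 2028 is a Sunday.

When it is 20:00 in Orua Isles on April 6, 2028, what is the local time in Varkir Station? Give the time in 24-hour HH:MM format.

April 6, 2028 is outside the daylight-saving period (7 April – 8 September), so Orua Isles is on standard time, UTC−01:00.
20:00 Orua Isles + 1h = 21:00 UTC.
1 April 2028 is a Saturday, so the first Friday is April 7 and the fourth is April 28.
1 October 2028 is a Sunday, so the first Sunday is October 1 and the fourth is October 22.
At the standard offset (UTC+13:00), 21:00 UTC + 13h = 10:00 Varkir Station standard time (rolling into the next day, 7 April 2028).
The standard-time date in Varkir Station, April 7, 2028, is outside the daylight-saving period (28 April – 22 October), so Varkir Station is on standard time, UTC+13:00.
21:00 UTC + 13h = 10:00 Varkir Station (rolling into the next day, 7 April 2028).

10:00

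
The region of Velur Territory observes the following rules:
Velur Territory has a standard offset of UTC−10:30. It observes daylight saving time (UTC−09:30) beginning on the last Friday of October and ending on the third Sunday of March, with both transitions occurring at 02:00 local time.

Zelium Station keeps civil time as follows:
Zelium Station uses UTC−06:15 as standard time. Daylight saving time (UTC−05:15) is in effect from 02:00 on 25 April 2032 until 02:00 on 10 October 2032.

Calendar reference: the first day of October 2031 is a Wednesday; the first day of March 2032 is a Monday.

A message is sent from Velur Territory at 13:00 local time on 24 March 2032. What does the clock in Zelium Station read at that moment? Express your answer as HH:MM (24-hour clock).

17:15

1 October 2031 is a Wednesday, so Fridays fall on 3, 10, 17, 24, 31; the last is October 31.
1 March 2032 is a Monday, so the first Sunday is March 7 and the third is March 21.
24 March 2032 does not fall between 31 October 2031 and 21 March 2032, so daylight saving is not in effect and Velur Territory is at UTC−10:30.
13:00 Velur Territory + 10h30m = 23:30 UTC.
At the standard offset (UTC−06:15), 23:30 UTC − 6h15m = 17:15 Zelium Station standard time.
The standard-time date in Zelium Station, 24 March 2032, is outside the daylight-saving period (25 April – 10 October), so Zelium Station is on standard time, UTC−06:15.
23:30 UTC − 6h15m = 17:15 Zelium Station.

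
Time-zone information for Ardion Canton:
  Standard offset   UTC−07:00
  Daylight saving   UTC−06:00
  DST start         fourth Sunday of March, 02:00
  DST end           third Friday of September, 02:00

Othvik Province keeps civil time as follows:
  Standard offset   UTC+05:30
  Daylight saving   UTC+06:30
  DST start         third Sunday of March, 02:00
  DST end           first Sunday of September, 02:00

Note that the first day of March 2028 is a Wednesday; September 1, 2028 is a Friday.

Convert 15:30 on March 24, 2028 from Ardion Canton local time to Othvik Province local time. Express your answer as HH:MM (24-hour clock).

1 March 2028 is a Wednesday, so the first Sunday is March 5 and the fourth is March 26.
1 September 2028 is a Friday, so the first Friday is September 1 and the third is September 15.
Daylight saving runs 26 March – 15 September; March 24, 2028 is outside that window, so Ardion Canton is on standard time at UTC−07:00.
15:30 Ardion Canton + 7h = 22:30 UTC.
1 March 2028 is a Wednesday, so the first Sunday is March 5 and the third is March 19.
1 September 2028 is a Friday, so the first Sunday is September 3.
At the standard offset (UTC+05:30), 22:30 UTC + 5h30m = 04:00 Othvik Province standard time (rolling into the next day, 25 March 2028).
Daylight saving runs 19 March – 3 September; the standard-time date in Othvik Province, March 25, 2028, is inside that window, so Othvik Province is at UTC+06:30.
22:30 UTC + 6h30m = 05:00 Othvik Province (rolling into the next day, 25 March 2028).

05:00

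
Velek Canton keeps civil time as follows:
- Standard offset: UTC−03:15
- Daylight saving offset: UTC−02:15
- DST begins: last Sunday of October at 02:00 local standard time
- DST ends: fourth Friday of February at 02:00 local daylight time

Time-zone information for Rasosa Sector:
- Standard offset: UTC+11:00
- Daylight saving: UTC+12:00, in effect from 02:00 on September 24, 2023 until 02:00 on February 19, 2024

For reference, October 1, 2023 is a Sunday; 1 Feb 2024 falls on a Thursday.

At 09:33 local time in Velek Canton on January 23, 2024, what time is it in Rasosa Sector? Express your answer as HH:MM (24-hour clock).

1 October 2023 is a Sunday, so Sundays fall on 1, 8, 15, 22, 29; the last is October 29.
1 February 2024 is a Thursday, so the first Friday is February 2 and the fourth is February 23.
January 23, 2024 falls between 29 October 2023 and 23 February 2024, so daylight saving is in effect and Velek Canton is at UTC−02:15.
09:33 Velek Canton + 2h15m = 11:48 UTC.
At the standard offset (UTC+11:00), 11:48 UTC + 11h = 22:48 Rasosa Sector standard time.
The standard-time date in Rasosa Sector, January 23, 2024, lies within the daylight-saving period (24 September 2023 – 19 February 2024), so Rasosa Sector is on daylight time, UTC+12:00.
11:48 UTC + 12h = 23:48 Rasosa Sector.

23:48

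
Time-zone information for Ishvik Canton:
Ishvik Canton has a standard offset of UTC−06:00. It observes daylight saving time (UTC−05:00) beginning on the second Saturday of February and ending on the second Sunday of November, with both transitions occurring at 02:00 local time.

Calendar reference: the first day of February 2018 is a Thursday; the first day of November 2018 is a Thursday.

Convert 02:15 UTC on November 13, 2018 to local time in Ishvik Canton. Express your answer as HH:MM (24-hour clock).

20:15

1 February 2018 is a Thursday, so the first Saturday is February 3 and the second is February 10.
1 November 2018 is a Thursday, so the first Sunday is November 4 and the second is November 11.
At the standard offset (UTC−06:00), 02:15 UTC − 6h = 20:15 Ishvik Canton standard time (rolling into the previous day, 12 November 2018).
The standard-time date in Ishvik Canton, November 12, 2018, is outside the daylight-saving period (10 February – 11 November), so Ishvik Canton is on standard time, UTC−06:00.
02:15 UTC − 6h = 20:15 local (rolling into the previous day, 12 November 2018).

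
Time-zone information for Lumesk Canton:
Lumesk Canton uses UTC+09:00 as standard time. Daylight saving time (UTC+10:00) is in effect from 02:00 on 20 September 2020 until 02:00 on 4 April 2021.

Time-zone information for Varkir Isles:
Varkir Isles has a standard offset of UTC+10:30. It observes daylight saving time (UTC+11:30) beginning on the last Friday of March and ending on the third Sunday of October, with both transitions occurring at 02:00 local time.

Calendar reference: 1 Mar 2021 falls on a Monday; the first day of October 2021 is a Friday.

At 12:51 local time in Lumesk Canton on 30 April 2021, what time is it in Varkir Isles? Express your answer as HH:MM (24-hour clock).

15:21

30 April 2021 does not fall between 20 September 2020 and 4 April 2021, so daylight saving is not in effect and Lumesk Canton is at UTC+09:00.
12:51 Lumesk Canton − 9h = 03:51 UTC.
1 March 2021 is a Monday, so Fridays fall on 5, 12, 19, 26; the last is March 26.
1 October 2021 is a Friday, so the first Sunday is October 3 and the third is October 17.
At the standard offset (UTC+10:30), 03:51 UTC + 10h30m = 14:21 Varkir Isles standard time.
The standard-time date in Varkir Isles, 30 April 2021, lies within the daylight-saving period (26 March – 17 October), so Varkir Isles is on daylight time, UTC+11:30.
03:51 UTC + 11h30m = 15:21 Varkir Isles.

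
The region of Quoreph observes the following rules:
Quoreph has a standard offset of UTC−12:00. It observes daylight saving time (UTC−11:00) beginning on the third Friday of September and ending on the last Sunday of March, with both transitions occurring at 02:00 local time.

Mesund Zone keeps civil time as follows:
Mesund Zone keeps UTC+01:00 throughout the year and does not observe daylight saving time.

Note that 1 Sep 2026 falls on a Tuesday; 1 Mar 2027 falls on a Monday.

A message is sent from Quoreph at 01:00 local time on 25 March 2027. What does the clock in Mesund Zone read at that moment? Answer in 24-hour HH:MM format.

13:00

1 September 2026 is a Tuesday, so the first Friday is September 4 and the third is September 18.
1 March 2027 is a Monday, so Sundays fall on 7, 14, 21, 28; the last is March 28.
Daylight saving runs 18 September 2026 – 28 March 2027; 25 March 2027 is inside that window, so Quoreph is at UTC−11:00.
01:00 Quoreph + 11h = 12:00 UTC.
Mesund Zone stays on UTC+01:00 all year.
12:00 UTC + 1h = 13:00 Mesund Zone.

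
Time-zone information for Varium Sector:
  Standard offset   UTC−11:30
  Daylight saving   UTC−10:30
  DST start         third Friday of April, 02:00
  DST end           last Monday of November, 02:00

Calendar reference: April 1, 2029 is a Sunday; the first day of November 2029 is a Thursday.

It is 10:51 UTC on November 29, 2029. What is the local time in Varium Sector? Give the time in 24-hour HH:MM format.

1 April 2029 is a Sunday, so the first Friday is April 6 and the third is April 20.
1 November 2029 is a Thursday, so Mondays fall on 5, 12, 19, 26; the last is November 26.
At the standard offset (UTC−11:30), 10:51 UTC − 11h30m = 23:21 Varium Sector standard time (rolling into the previous day, 28 November 2029).
Daylight saving runs 20 April – 26 November; the standard-time date in Varium Sector, November 28, 2029, is outside that window, so Varium Sector is on standard time at UTC−11:30.
10:51 UTC − 11h30m = 23:21 local (rolling into the previous day, 28 November 2029).

23:21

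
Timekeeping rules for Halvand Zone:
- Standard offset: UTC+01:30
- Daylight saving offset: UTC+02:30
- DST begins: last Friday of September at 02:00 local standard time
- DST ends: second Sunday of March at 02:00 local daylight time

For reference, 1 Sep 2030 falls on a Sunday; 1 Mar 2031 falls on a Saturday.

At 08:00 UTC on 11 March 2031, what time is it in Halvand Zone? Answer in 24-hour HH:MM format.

1 September 2030 is a Sunday, so Fridays fall on 6, 13, 20, 27; the last is September 27.
1 March 2031 is a Saturday, so the first Sunday is March 2 and the second is March 9.
At the standard offset (UTC+01:30), 08:00 UTC + 1h30m = 09:30 Halvand Zone standard time.
The standard-time date in Halvand Zone, 11 March 2031, does not fall between 27 September 2030 and 9 March 2031, so daylight saving is not in effect and Halvand Zone is at UTC+01:30.
08:00 UTC + 1h30m = 09:30 local.

09:30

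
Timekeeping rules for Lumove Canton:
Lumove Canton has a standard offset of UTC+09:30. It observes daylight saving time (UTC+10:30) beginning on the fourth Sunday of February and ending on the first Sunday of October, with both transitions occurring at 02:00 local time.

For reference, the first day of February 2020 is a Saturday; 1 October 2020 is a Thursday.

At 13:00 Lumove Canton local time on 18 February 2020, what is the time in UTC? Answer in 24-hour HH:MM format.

1 February 2020 is a Saturday, so the first Sunday is February 2 and the fourth is February 23.
1 October 2020 is a Thursday, so the first Sunday is October 4.
18 February 2020 is outside the daylight-saving period (23 February – 4 October), so Lumove Canton is on standard time, UTC+09:30.
13:00 local − 9h30m = 03:30 UTC.

03:30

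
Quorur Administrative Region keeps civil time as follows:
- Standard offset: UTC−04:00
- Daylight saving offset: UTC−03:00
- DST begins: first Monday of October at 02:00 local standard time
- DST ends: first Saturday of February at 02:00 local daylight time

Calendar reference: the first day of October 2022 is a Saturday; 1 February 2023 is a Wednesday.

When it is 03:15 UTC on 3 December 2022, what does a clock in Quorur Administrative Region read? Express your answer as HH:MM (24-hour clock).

00:15

1 October 2022 is a Saturday, so the first Monday is October 3.
1 February 2023 is a Wednesday, so the first Saturday is February 4.
At the standard offset (UTC−04:00), 03:15 UTC − 4h = 23:15 Quorur Administrative Region standard time (rolling into the previous day, 2 December 2022).
The standard-time date in Quorur Administrative Region, 2 December 2022, falls between 3 October 2022 and 4 February 2023, so daylight saving is in effect and Quorur Administrative Region is at UTC−03:00.
03:15 UTC − 3h = 00:15 local.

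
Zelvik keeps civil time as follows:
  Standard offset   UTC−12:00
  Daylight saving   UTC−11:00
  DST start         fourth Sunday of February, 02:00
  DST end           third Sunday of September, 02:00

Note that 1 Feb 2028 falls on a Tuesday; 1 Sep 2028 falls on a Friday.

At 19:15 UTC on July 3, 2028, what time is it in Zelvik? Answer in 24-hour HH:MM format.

08:15

1 February 2028 is a Tuesday, so the first Sunday is February 6 and the fourth is February 27.
1 September 2028 is a Friday, so the first Sunday is September 3 and the third is September 17.
At the standard offset (UTC−12:00), 19:15 UTC − 12h = 07:15 Zelvik standard time.
The standard-time date in Zelvik, July 3, 2028, falls between 27 February and 17 September, so daylight saving is in effect and Zelvik is at UTC−11:00.
19:15 UTC − 11h = 08:15 local.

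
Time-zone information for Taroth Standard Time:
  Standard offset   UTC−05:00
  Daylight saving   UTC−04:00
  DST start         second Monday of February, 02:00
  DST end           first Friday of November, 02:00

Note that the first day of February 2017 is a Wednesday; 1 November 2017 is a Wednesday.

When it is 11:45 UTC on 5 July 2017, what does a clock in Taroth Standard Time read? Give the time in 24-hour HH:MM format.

1 February 2017 is a Wednesday, so the first Monday is February 6 and the second is February 13.
1 November 2017 is a Wednesday, so the first Friday is November 3.
At the standard offset (UTC−05:00), 11:45 UTC − 5h = 06:45 Taroth Standard Time standard time.
The standard-time date in Taroth Standard Time, 5 July 2017, lies within the daylight-saving period (13 February – 3 November), so Taroth Standard Time is on daylight time, UTC−04:00.
11:45 UTC − 4h = 07:45 local.

07:45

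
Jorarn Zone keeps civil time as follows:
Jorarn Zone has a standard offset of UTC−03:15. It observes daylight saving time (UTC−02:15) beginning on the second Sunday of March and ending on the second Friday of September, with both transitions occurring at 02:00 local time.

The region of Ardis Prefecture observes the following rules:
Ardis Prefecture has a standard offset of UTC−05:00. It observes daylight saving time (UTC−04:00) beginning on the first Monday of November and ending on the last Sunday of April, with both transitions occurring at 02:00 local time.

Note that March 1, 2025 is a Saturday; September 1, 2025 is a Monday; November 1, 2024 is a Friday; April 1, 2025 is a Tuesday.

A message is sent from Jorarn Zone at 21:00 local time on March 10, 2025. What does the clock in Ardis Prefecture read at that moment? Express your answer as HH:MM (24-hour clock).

1 March 2025 is a Saturday, so the first Sunday is March 2 and the second is March 9.
1 September 2025 is a Monday, so the first Friday is September 5 and the second is September 12.
Daylight saving runs 9 March – 12 September; March 10, 2025 is inside that window, so Jorarn Zone is at UTC−02:15.
21:00 Jorarn Zone + 2h15m = 23:15 UTC.
1 November 2024 is a Friday, so the first Monday is November 4.
1 April 2025 is a Tuesday, so Sundays fall on 6, 13, 20, 27; the last is April 27.
At the standard offset (UTC−05:00), 23:15 UTC − 5h = 18:15 Ardis Prefecture standard time.
The standard-time date in Ardis Prefecture, March 10, 2025, falls between 4 November 2024 and 27 April 2025, so daylight saving is in effect and Ardis Prefecture is at UTC−04:00.
23:15 UTC − 4h = 19:15 Ardis Prefecture.

19:15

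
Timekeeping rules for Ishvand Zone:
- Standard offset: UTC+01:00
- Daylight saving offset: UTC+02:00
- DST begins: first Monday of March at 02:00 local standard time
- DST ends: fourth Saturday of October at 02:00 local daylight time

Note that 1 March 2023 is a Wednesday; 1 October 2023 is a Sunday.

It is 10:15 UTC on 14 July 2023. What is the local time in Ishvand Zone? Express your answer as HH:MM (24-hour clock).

1 March 2023 is a Wednesday, so the first Monday is March 6.
1 October 2023 is a Sunday, so the first Saturday is October 7 and the fourth is October 28.
At the standard offset (UTC+01:00), 10:15 UTC + 1h = 11:15 Ishvand Zone standard time.
The standard-time date in Ishvand Zone, 14 July 2023, falls between 6 March and 28 October, so daylight saving is in effect and Ishvand Zone is at UTC+02:00.
10:15 UTC + 2h = 12:15 local.

12:15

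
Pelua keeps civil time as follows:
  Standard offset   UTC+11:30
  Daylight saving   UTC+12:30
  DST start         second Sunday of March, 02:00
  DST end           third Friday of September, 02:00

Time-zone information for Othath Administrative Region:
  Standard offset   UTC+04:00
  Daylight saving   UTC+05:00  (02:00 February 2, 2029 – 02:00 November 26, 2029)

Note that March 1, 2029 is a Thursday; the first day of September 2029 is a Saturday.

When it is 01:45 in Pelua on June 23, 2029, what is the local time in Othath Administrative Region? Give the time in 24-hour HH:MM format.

18:15

1 March 2029 is a Thursday, so the first Sunday is March 4 and the second is March 11.
1 September 2029 is a Saturday, so the first Friday is September 7 and the third is September 21.
Daylight saving runs 11 March – 21 September; June 23, 2029 is inside that window, so Pelua is at UTC+12:30.
01:45 Pelua − 12h30m = 13:15 UTC (rolling into the previous day, 22 June 2029).
At the standard offset (UTC+04:00), 13:15 UTC + 4h = 17:15 Othath Administrative Region standard time.
Daylight saving runs 2 February – 26 November; the standard-time date in Othath Administrative Region, June 22, 2029, is inside that window, so Othath Administrative Region is at UTC+05:00.
13:15 UTC + 5h = 18:15 Othath Administrative Region.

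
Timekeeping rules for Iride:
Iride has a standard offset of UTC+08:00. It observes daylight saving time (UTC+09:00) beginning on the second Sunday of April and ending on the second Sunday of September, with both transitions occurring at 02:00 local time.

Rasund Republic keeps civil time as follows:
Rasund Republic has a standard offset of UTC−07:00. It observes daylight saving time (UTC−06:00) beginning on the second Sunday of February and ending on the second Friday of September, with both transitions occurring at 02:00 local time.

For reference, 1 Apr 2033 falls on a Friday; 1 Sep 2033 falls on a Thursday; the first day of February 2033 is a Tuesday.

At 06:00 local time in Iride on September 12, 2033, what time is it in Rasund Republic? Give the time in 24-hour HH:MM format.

15:00

1 April 2033 is a Friday, so the first Sunday is April 3 and the second is April 10.
1 September 2033 is a Thursday, so the first Sunday is September 4 and the second is September 11.
September 12, 2033 is outside the daylight-saving period (10 April – 11 September), so Iride is on standard time, UTC+08:00.
06:00 Iride − 8h = 22:00 UTC (rolling into the previous day, 11 September 2033).
1 February 2033 is a Tuesday, so the first Sunday is February 6 and the second is February 13.
1 September 2033 is a Thursday, so the first Friday is September 2 and the second is September 9.
At the standard offset (UTC−07:00), 22:00 UTC − 7h = 15:00 Rasund Republic standard time.
Daylight saving runs 13 February – 9 September; the standard-time date in Rasund Republic, September 11, 2033, is outside that window, so Rasund Republic is on standard time at UTC−07:00.
22:00 UTC − 7h = 15:00 Rasund Republic.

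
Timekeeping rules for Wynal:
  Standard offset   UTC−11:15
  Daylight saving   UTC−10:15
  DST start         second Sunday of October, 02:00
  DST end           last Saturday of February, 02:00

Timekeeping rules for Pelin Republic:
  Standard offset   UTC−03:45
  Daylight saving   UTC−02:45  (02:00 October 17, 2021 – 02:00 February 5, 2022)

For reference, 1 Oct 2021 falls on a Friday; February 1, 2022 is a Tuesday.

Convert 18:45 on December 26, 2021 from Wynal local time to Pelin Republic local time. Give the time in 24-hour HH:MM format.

02:15

1 October 2021 is a Friday, so the first Sunday is October 3 and the second is October 10.
1 February 2022 is a Tuesday, so Saturdays fall on 5, 12, 19, 26; the last is February 26.
Daylight saving runs 10 October 2021 – 26 February 2022; December 26, 2021 is inside that window, so Wynal is at UTC−10:15.
18:45 Wynal + 10h15m = 05:00 UTC (rolling into the next day, 27 December 2021).
At the standard offset (UTC−03:45), 05:00 UTC − 3h45m = 01:15 Pelin Republic standard time.
Daylight saving runs 17 October 2021 – 5 February 2022; the standard-time date in Pelin Republic, December 27, 2021, is inside that window, so Pelin Republic is at UTC−02:45.
05:00 UTC − 2h45m = 02:15 Pelin Republic.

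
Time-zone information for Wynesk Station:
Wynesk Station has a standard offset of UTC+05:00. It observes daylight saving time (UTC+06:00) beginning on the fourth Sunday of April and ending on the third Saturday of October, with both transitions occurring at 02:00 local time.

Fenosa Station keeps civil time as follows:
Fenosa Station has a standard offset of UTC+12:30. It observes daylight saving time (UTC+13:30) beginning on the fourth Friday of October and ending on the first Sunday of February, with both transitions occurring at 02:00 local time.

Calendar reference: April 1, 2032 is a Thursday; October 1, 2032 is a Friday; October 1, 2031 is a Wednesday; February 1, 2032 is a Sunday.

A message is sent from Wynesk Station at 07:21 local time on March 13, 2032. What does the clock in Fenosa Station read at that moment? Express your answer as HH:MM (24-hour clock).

14:51

1 April 2032 is a Thursday, so the first Sunday is April 4 and the fourth is April 25.
1 October 2032 is a Friday, so the first Saturday is October 2 and the third is October 16.
March 13, 2032 is outside the daylight-saving period (25 April – 16 October), so Wynesk Station is on standard time, UTC+05:00.
07:21 Wynesk Station − 5h = 02:21 UTC.
1 October 2031 is a Wednesday, so the first Friday is October 3 and the fourth is October 24.
1 February 2032 is a Sunday, so the first Sunday is February 1.
At the standard offset (UTC+12:30), 02:21 UTC + 12h30m = 14:51 Fenosa Station standard time.
The standard-time date in Fenosa Station, March 13, 2032, is outside the daylight-saving period (24 October 2031 – 1 February 2032), so Fenosa Station is on standard time, UTC+12:30.
02:21 UTC + 12h30m = 14:51 Fenosa Station.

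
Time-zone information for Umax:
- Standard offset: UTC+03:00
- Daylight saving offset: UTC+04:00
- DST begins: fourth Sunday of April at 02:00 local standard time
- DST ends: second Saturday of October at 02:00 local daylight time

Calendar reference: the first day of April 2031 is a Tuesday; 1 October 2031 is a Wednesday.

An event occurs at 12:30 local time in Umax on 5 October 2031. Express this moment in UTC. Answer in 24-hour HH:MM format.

08:30

1 April 2031 is a Tuesday, so the first Sunday is April 6 and the fourth is April 27.
1 October 2031 is a Wednesday, so the first Saturday is October 4 and the second is October 11.
Daylight saving runs 27 April – 11 October; 5 October 2031 is inside that window, so Umax is at UTC+04:00.
12:30 local − 4h = 08:30 UTC.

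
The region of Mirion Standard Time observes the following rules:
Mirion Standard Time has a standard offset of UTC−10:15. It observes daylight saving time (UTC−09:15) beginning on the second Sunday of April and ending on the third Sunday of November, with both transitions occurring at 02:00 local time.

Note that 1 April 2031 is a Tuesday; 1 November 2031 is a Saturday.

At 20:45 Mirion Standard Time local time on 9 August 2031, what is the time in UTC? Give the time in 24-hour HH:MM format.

06:00

1 April 2031 is a Tuesday, so the first Sunday is April 6 and the second is April 13.
1 November 2031 is a Saturday, so the first Sunday is November 2 and the third is November 16.
9 August 2031 lies within the daylight-saving period (13 April – 16 November), so Mirion Standard Time is on daylight time, UTC−09:15.
20:45 local + 9h15m = 06:00 UTC (rolling into the next day, 10 August 2031).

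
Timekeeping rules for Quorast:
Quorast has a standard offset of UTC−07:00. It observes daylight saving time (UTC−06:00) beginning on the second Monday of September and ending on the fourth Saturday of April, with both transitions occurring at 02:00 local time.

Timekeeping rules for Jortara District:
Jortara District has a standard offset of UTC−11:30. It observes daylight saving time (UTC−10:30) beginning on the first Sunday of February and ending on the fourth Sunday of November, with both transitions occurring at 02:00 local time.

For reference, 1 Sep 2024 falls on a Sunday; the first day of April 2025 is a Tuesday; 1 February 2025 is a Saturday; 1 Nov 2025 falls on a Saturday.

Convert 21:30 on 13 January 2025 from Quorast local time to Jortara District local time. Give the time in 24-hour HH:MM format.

16:00

1 September 2024 is a Sunday, so the first Monday is September 2 and the second is September 9.
1 April 2025 is a Tuesday, so the first Saturday is April 5 and the fourth is April 26.
13 January 2025 lies within the daylight-saving period (9 September 2024 – 26 April 2025), so Quorast is on daylight time, UTC−06:00.
21:30 Quorast + 6h = 03:30 UTC (rolling into the next day, 14 January 2025).
1 February 2025 is a Saturday, so the first Sunday is February 2.
1 November 2025 is a Saturday, so the first Sunday is November 2 and the fourth is November 23.
At the standard offset (UTC−11:30), 03:30 UTC − 11h30m = 16:00 Jortara District standard time (rolling into the previous day, 13 January 2025).
The standard-time date in Jortara District, 13 January 2025, is outside the daylight-saving period (2 February – 23 November), so Jortara District is on standard time, UTC−11:30.
03:30 UTC − 11h30m = 16:00 Jortara District (rolling into the previous day, 13 January 2025).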